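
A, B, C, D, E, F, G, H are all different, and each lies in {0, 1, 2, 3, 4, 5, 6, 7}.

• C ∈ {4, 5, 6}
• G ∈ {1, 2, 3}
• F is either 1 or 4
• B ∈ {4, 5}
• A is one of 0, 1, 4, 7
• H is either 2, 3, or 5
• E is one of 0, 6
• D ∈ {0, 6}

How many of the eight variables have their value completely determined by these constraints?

Among the 8 variables, 7 fits only A (and all 8 values in {0, 1, 2, 3, 4, 5, 6, 7} must be used), so A = 7.
D and E share exactly the 2 values {0, 6}; by pigeonhole those values go to them, so strike 0, 6 from C.
B and C share exactly the 2 values {4, 5}; by pigeonhole those values go to them, so strike 4, 5 from F, H.
F has just one choice, so F = 1. So G can't be 1.
Determined: A=7, F=1. The other variables each still have more than one consistent value. That makes 2.

2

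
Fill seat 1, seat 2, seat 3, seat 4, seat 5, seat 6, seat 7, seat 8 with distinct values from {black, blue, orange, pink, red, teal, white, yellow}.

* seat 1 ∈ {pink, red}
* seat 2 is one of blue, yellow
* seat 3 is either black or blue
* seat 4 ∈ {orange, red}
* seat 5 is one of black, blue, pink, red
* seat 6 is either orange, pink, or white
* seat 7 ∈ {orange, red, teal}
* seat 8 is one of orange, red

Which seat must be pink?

The 8 variables together cover exactly {black, blue, orange, pink, red, teal, white, yellow} — 8 values for 8 variables — and teal appears only in seat 7's list, so seat 7 = teal.
Among the 7 still-open variables, white fits only seat 6 (and all 7 values in {black, blue, orange, pink, red, white, yellow} must be used), so seat 6 = white.
The 6 still-open variables together cover exactly {black, blue, orange, pink, red, yellow} — 6 values for 6 variables — and yellow appears only in seat 2's list, so seat 2 = yellow.
The 2 variables seat 4 and seat 8 are confined to {orange, red}, which locks those values in; drop them from seat 1, seat 5.
So pink goes to seat 1.

seat 1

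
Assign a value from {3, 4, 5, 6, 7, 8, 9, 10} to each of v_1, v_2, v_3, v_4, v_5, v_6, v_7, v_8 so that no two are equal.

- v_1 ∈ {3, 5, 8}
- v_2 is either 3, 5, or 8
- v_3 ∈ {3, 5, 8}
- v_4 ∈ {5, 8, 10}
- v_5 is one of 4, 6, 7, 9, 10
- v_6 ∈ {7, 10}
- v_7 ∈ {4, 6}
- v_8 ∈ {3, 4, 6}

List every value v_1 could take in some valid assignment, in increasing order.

Among the 8 variables, 9 fits only v_5 (and all 8 values in {3, 4, 5, 6, 7, 8, 9, 10} must be used), so v_5 = 9.
Among the 7 still-open variables, 7 fits only v_6 (and all 7 values in {3, 4, 5, 6, 7, 8, 10} must be used), so v_6 = 7.
The 6 still-open variables draw from only 6 values {3, 4, 5, 6, 8, 10}, so each is used; only v_4 can be 10, hence v_4 = 10.
The 3 variables v_1, v_2, v_3 are confined to {3, 5, 8}, which locks those values in; drop them from v_8.
No further eliminations apply; v_1 can still be any of 3, 5, 8.

3, 5, 8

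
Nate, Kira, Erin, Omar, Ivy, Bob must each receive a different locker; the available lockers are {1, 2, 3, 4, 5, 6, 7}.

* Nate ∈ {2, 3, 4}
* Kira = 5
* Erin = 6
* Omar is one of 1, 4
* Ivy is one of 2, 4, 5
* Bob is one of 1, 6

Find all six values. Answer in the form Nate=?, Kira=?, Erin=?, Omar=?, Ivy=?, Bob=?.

Kira has just one choice, so Kira = 5. Eliminate 5 elsewhere: Ivy.
That leaves Erin = 6. Strike 6 from Bob.
Bob must be 1 (only option left). Strike 1 from Omar.
Omar must be 4 (only option left). Eliminate 4 elsewhere: Nate, Ivy.
Ivy's domain is down to {2}, so Ivy = 2. Remove 2 from Nate.
Nate has just one choice, so Nate = 3.

Nate=3, Kira=5, Erin=6, Omar=4, Ivy=2, Bob=1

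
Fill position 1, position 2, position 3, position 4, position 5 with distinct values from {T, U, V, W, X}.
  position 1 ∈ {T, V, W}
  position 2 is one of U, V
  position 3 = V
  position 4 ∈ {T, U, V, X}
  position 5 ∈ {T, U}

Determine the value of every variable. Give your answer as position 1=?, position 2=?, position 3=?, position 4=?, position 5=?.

position 3 must be V (only option left). Eliminate V elsewhere: position 1, position 2, position 4.
position 2's domain is down to {U}, so position 2 = U. Remove U from position 4, position 5.
position 5 must be T (only option left). So position 1, position 4 can't be T.
position 1 has just one choice, so position 1 = W.
position 4 has just one choice, so position 4 = X.

position 1=W, position 2=U, position 3=V, position 4=X, position 5=T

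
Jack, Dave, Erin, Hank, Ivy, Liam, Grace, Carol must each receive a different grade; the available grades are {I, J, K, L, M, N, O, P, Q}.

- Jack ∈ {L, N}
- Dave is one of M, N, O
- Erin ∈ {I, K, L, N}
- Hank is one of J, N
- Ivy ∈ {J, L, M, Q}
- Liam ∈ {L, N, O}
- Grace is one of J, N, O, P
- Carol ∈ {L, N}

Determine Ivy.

The 2 variables Jack and Carol are confined to {L, N}, which locks those values in; drop them from Dave, Erin, Hank, Ivy, Liam, Grace.
Hank has just one choice, so Hank = J. Eliminate J elsewhere: Ivy, Grace.
Liam has just one choice, so Liam = O. Strike O from Dave, Grace.
Grace must be P (only option left).
Dave must be M (only option left). Eliminate M elsewhere: Ivy.
So Ivy = Q.

Q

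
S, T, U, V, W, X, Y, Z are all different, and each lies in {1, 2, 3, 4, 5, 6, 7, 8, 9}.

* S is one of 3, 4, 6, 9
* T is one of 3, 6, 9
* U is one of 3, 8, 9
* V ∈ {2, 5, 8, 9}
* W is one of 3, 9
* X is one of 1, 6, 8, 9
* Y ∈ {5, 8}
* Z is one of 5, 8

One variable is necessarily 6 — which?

T

The 8 variables draw from only 8 values {1, 2, 3, 4, 5, 6, 8, 9}, so each is used; only X can be 1, hence X = 1.
Among the 7 still-open variables, 2 fits only V (and all 7 values in {2, 3, 4, 5, 6, 8, 9} must be used), so V = 2.
The 6 still-open variables together cover exactly {3, 4, 5, 6, 8, 9} — 6 values for 6 variables — and 4 appears only in S's list, so S = 4.
The 5 still-open variables draw from only 5 values {3, 5, 6, 8, 9}, so each is used; only T can be 6, hence T = 6.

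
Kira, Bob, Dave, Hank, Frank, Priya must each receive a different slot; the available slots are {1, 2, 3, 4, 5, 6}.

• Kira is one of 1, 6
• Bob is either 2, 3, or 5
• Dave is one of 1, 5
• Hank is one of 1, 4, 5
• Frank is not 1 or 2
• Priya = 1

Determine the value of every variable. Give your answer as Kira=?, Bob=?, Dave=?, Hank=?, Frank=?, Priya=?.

Kira=6, Bob=2, Dave=5, Hank=4, Frank=3, Priya=1

Priya's domain is down to {1}, so Priya = 1. Eliminate 1 elsewhere: Kira, Dave, Hank.
Kira has just one choice, so Kira = 6. So Frank can't be 6.
Dave must be 5 (only option left). So Bob, Hank, Frank can't be 5.
Hank must be 4 (only option left). Remove 4 from Frank.
That leaves Frank = 3. So Bob can't be 3.
That leaves Bob = 2.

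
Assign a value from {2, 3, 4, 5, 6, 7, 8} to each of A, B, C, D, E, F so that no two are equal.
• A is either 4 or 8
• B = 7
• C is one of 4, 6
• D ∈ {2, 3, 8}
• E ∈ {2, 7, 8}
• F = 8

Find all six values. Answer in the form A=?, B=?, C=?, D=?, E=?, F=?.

A=4, B=7, C=6, D=3, E=2, F=8

B has just one choice, so B = 7. Strike 7 from E.
F must be 8 (only option left). Eliminate 8 elsewhere: A, D, E.
A has just one choice, so A = 4. Strike 4 from C.
That leaves C = 6.
E's domain is down to {2}, so E = 2. So D can't be 2.
D must be 3 (only option left).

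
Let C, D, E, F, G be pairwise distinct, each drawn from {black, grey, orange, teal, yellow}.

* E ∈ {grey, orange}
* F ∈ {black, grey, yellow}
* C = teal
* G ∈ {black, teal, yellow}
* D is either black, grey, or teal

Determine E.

orange

C's domain is down to {teal}, so C = teal. Strike teal from D, G.
The 4 still-open variables together cover exactly {black, grey, orange, yellow} — 4 values for 4 variables — and orange appears only in E's list, so E = orange.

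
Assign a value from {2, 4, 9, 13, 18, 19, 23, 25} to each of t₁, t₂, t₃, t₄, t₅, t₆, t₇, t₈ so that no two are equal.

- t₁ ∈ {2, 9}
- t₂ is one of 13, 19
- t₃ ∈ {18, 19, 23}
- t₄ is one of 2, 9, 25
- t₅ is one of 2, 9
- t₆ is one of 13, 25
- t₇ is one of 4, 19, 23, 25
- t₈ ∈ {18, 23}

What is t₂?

The 8 variables draw from only 8 values {2, 4, 9, 13, 18, 19, 23, 25}, so each is used; only t₇ can be 4, hence t₇ = 4.
t₁ and t₅ share exactly the 2 values {2, 9}; by pigeonhole those values go to them, so strike 2, 9 from t₄.
t₄ has just one choice, so t₄ = 25. Strike 25 from t₆.
t₆ has just one choice, so t₆ = 13. Remove 13 from t₂.
So t₂ = 19.

19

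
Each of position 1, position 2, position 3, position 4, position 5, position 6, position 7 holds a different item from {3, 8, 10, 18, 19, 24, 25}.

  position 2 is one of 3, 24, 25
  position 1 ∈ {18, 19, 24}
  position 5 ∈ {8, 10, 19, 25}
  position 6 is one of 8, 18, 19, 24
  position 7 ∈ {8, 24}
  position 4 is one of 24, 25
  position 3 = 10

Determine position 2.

3

position 3's domain is down to {10}, so position 3 = 10. Remove 10 from position 5.
The 6 still-open variables together cover exactly {3, 8, 18, 19, 24, 25} — 6 values for 6 variables — and 3 appears only in position 2's list, so position 2 = 3.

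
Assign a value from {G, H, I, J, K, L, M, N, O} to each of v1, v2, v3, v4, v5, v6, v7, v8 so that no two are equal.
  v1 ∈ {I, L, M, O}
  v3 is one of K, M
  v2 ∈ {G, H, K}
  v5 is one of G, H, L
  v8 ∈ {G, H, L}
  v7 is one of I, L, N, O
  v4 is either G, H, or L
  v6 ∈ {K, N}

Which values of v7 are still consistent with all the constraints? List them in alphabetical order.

I, O

v4, v5, v8 between them cover only {G, H, L} — a naked triple. Remove those values from v1, v2, v7.
v2's domain is down to {K}, so v2 = K. Remove K from v3, v6.
v3 must be M (only option left). Eliminate M elsewhere: v1.
That leaves v6 = N. Eliminate N elsewhere: v7.
No further eliminations apply; v7 can still be any of I, O.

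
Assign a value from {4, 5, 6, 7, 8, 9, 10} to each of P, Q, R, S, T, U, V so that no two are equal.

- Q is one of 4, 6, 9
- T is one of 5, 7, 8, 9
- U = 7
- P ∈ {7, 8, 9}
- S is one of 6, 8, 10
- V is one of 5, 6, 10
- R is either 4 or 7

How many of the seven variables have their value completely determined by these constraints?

2

U must be 7 (only option left). Eliminate 7 elsewhere: P, R, T.
R must be 4 (only option left). Remove 4 from Q.
Determined: R=4, U=7. The other variables each still have more than one consistent value. That makes 2.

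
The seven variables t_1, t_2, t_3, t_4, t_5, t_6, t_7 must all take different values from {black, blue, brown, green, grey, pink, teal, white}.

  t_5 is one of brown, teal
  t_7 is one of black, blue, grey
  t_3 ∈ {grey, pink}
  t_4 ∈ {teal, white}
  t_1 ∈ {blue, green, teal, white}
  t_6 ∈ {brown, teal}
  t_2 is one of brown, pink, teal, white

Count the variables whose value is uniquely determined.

t_5 and t_6 share exactly the 2 values {brown, teal}; by pigeonhole those values go to them, so strike brown, teal from t_1, t_2, t_4.
t_4 has just one choice, so t_4 = white. Strike white from t_1, t_2.
t_2 must be pink (only option left). Eliminate pink elsewhere: t_3.
t_3 must be grey (only option left). Eliminate grey elsewhere: t_7.
Determined: t_2=pink, t_3=grey, t_4=white. The other variables each still have more than one consistent value. That makes 3.

3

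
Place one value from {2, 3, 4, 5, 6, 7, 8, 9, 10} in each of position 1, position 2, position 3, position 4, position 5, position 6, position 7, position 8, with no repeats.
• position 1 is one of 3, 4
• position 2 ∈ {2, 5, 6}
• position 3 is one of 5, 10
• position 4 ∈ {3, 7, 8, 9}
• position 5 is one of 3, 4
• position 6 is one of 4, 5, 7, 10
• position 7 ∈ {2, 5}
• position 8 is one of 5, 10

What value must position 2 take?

6

position 1 and position 5 between them cover only {3, 4} — a naked pair. Remove those values from position 4, position 6.
position 3 and position 8 between them cover only {5, 10} — a naked pair. Remove those values from position 2, position 6, position 7.
That leaves position 6 = 7. Remove 7 from position 4.
position 7 must be 2 (only option left). Eliminate 2 elsewhere: position 2.
So position 2 = 6.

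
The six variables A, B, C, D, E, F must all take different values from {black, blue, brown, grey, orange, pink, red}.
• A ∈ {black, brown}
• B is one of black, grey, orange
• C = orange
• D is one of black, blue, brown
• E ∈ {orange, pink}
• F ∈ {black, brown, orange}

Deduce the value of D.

C's domain is down to {orange}, so C = orange. Strike orange from B, E, F.
That leaves E = pink.
Among the 4 still-open variables, blue fits only D (and all 4 values in {black, blue, brown, grey} must be used), so D = blue.

blue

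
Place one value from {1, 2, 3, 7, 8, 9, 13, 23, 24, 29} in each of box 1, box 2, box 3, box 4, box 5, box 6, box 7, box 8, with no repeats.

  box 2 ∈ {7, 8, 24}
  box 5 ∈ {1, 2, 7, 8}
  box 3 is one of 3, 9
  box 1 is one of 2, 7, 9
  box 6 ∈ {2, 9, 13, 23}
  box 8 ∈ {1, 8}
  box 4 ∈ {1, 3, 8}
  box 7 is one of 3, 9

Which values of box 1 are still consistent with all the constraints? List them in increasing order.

The 2 variables box 3 and box 7 are confined to {3, 9}, which locks those values in; drop them from box 1, box 4, box 6.
box 4 and box 8 between them cover only {1, 8} — a naked pair. Remove those values from box 2, box 5.
The 2 variables box 1 and box 5 are confined to {2, 7}, which locks those values in; drop them from box 2, box 6.
box 2's domain is down to {24}, so box 2 = 24.
No further eliminations apply; box 1 can still be any of 2, 7.

2, 7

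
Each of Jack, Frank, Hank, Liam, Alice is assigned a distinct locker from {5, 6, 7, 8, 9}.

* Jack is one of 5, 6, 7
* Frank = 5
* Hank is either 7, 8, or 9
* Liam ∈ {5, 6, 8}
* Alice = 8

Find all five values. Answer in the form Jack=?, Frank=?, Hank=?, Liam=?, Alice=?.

Jack=7, Frank=5, Hank=9, Liam=6, Alice=8

Frank must be 5 (only option left). Strike 5 from Jack, Liam.
Alice has just one choice, so Alice = 8. Eliminate 8 elsewhere: Hank, Liam.
Liam's domain is down to {6}, so Liam = 6. Eliminate 6 elsewhere: Jack.
Jack has just one choice, so Jack = 7. So Hank can't be 7.
That leaves Hank = 9.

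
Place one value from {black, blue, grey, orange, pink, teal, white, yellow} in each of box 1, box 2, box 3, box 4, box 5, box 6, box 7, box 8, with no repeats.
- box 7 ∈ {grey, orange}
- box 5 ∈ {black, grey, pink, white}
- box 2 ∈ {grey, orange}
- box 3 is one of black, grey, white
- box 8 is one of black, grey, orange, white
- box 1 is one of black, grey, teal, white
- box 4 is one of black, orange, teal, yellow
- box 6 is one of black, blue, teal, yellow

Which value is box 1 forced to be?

The 8 variables together cover exactly {black, blue, grey, orange, pink, teal, white, yellow} — 8 values for 8 variables — and blue appears only in box 6's list, so box 6 = blue.
Among the 7 still-open variables, pink fits only box 5 (and all 7 values in {black, grey, orange, pink, teal, white, yellow} must be used), so box 5 = pink.
The 6 still-open variables draw from only 6 values {black, grey, orange, teal, white, yellow}, so each is used; only box 4 can be yellow, hence box 4 = yellow.
The 5 still-open variables together cover exactly {black, grey, orange, teal, white} — 5 values for 5 variables — and teal appears only in box 1's list, so box 1 = teal.

teal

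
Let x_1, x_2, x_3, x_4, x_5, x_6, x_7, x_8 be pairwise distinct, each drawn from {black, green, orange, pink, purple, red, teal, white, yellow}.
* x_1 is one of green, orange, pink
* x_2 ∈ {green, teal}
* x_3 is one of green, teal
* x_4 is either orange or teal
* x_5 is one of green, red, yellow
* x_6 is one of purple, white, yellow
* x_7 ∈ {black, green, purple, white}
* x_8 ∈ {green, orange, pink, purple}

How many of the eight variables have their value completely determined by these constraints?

3

x_2 and x_3 between them cover only {green, teal} — a naked pair. Remove those values from x_1, x_4, x_5, x_7, x_8.
That leaves x_4 = orange. Eliminate orange elsewhere: x_1, x_8.
That leaves x_1 = pink. Remove pink from x_8.
That leaves x_8 = purple. Strike purple from x_6, x_7.
Determined: x_1=pink, x_4=orange, x_8=purple. The other variables each still have more than one consistent value. That makes 3.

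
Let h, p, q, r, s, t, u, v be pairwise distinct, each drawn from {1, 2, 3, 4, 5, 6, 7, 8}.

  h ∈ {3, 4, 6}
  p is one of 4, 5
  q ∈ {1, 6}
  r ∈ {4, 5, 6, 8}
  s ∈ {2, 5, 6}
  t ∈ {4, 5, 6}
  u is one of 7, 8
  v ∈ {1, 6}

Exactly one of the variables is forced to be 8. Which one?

The 8 variables together cover exactly {1, 2, 3, 4, 5, 6, 7, 8} — 8 values for 8 variables — and 2 appears only in s's list, so s = 2.
The 7 still-open variables together cover exactly {1, 3, 4, 5, 6, 7, 8} — 7 values for 7 variables — and 3 appears only in h's list, so h = 3.
The 6 still-open variables together cover exactly {1, 4, 5, 6, 7, 8} — 6 values for 6 variables — and 7 appears only in u's list, so u = 7.
The 5 still-open variables draw from only 5 values {1, 4, 5, 6, 8}, so each is used; only r can be 8, hence r = 8.

r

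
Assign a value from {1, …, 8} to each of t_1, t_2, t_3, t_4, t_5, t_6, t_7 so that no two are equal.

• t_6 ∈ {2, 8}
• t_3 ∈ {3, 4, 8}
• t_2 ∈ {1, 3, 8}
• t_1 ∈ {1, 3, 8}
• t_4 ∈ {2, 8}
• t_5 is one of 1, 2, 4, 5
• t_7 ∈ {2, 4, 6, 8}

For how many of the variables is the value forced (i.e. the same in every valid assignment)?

The 7 variables together cover exactly {1, 2, 3, 4, 5, 6, 8} — 7 values for 7 variables — and 5 appears only in t_5's list, so t_5 = 5.
Among the 6 still-open variables, 6 fits only t_7 (and all 6 values in {1, 2, 3, 4, 6, 8} must be used), so t_7 = 6.
The 5 still-open variables draw from only 5 values {1, 2, 3, 4, 8}, so each is used; only t_3 can be 4, hence t_3 = 4.
t_4 and t_6 between them cover only {2, 8} — a naked pair. Remove those values from t_1, t_2.
Determined: t_3=4, t_5=5, t_7=6. The other variables each still have more than one consistent value. That makes 3.

3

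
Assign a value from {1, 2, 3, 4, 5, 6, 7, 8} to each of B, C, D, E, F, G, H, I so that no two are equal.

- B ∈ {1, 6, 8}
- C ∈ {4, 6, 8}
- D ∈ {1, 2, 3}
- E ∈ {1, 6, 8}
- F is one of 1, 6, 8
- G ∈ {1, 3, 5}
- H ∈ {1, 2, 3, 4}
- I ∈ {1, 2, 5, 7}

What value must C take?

Among the 8 variables, 7 fits only I (and all 8 values in {1, 2, 3, 4, 5, 6, 7, 8} must be used), so I = 7.
The 7 still-open variables draw from only 7 values {1, 2, 3, 4, 5, 6, 8}, so each is used; only G can be 5, hence G = 5.
The 3 variables B, E, F are confined to {1, 6, 8}, which locks those values in; drop them from C, D, H.
So C = 4.

4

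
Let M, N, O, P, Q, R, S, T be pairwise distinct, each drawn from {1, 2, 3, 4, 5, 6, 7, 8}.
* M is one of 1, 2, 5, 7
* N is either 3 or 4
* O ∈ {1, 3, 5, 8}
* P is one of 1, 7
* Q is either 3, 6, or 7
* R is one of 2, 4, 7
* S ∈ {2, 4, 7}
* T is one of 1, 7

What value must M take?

5

The 8 variables draw from only 8 values {1, 2, 3, 4, 5, 6, 7, 8}, so each is used; only Q can be 6, hence Q = 6.
The 7 still-open variables together cover exactly {1, 2, 3, 4, 5, 7, 8} — 7 values for 7 variables — and 8 appears only in O's list, so O = 8.
Among the 6 still-open variables, 3 fits only N (and all 6 values in {1, 2, 3, 4, 5, 7} must be used), so N = 3.
The 5 still-open variables together cover exactly {1, 2, 4, 5, 7} — 5 values for 5 variables — and 5 appears only in M's list, so M = 5.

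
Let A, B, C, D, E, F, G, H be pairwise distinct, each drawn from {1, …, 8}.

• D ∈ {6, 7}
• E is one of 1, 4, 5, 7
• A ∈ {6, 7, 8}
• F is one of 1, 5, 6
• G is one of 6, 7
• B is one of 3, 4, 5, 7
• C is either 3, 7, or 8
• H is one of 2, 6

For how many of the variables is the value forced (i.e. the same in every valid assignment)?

The 8 variables draw from only 8 values {1, 2, 3, 4, 5, 6, 7, 8}, so each is used; only H can be 2, hence H = 2.
D and G share exactly the 2 values {6, 7}; by pigeonhole those values go to them, so strike 6, 7 from A, B, C, E, F.
A has just one choice, so A = 8. Remove 8 from C.
C's domain is down to {3}, so C = 3. Eliminate 3 elsewhere: B.
Determined: A=8, C=3, H=2. The other variables each still have more than one consistent value. That makes 3.

3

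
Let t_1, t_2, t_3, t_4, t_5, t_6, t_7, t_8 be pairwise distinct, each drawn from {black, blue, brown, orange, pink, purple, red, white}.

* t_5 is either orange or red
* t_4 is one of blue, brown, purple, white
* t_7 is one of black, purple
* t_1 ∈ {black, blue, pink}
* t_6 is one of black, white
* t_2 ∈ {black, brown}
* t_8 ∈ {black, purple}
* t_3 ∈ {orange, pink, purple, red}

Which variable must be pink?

t_7 and t_8 between them cover only {black, purple} — a naked pair. Remove those values from t_1, t_2, t_3, t_4, t_6.
t_2 must be brown (only option left). Strike brown from t_4.
t_6 must be white (only option left). Remove white from t_4.
t_4 must be blue (only option left). So t_1 can't be blue.
So pink goes to t_1.

t_1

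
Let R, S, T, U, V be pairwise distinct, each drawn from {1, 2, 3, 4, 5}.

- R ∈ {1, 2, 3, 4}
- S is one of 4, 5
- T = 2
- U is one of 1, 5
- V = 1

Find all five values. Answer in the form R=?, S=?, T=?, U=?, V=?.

R=3, S=4, T=2, U=5, V=1

T must be 2 (only option left). Eliminate 2 elsewhere: R.
V's domain is down to {1}, so V = 1. Strike 1 from R, U.
U has just one choice, so U = 5. Remove 5 from S.
S has just one choice, so S = 4. Strike 4 from R.
R has just one choice, so R = 3.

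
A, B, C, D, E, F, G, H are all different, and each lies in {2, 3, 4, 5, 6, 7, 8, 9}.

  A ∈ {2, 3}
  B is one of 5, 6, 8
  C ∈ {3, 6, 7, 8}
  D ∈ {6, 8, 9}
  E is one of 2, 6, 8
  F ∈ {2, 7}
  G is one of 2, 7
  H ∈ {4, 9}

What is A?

3

The 8 variables draw from only 8 values {2, 3, 4, 5, 6, 7, 8, 9}, so each is used; only H can be 4, hence H = 4.
The 7 still-open variables draw from only 7 values {2, 3, 5, 6, 7, 8, 9}, so each is used; only B can be 5, hence B = 5.
The 6 still-open variables draw from only 6 values {2, 3, 6, 7, 8, 9}, so each is used; only D can be 9, hence D = 9.
The 2 variables F and G are confined to {2, 7}, which locks those values in; drop them from A, C, E.
So A = 3.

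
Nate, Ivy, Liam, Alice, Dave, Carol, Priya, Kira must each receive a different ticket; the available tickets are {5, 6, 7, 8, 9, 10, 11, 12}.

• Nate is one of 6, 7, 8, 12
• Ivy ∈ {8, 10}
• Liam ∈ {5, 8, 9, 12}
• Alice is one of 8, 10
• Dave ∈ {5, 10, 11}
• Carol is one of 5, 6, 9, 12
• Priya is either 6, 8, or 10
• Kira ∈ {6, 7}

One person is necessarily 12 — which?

The 8 variables together cover exactly {5, 6, 7, 8, 9, 10, 11, 12} — 8 values for 8 variables — and 11 appears only in Dave's list, so Dave = 11.
The 2 variables Ivy and Alice are confined to {8, 10}, which locks those values in; drop them from Nate, Liam, Priya.
Priya must be 6 (only option left). Remove 6 from Nate, Carol, Kira.
That leaves Kira = 7. So Nate can't be 7.
So 12 goes to Nate.

Nate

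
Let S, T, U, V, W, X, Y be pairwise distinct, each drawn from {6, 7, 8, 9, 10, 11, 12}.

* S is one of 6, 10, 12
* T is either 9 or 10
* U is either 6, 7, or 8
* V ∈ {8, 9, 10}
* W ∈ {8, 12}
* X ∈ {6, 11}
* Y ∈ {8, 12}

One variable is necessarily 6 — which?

S

The 7 variables draw from only 7 values {6, 7, 8, 9, 10, 11, 12}, so each is used; only U can be 7, hence U = 7.
Among the 6 still-open variables, 11 fits only X (and all 6 values in {6, 8, 9, 10, 11, 12} must be used), so X = 11.
Among the 5 still-open variables, 6 fits only S (and all 5 values in {6, 8, 9, 10, 12} must be used), so S = 6.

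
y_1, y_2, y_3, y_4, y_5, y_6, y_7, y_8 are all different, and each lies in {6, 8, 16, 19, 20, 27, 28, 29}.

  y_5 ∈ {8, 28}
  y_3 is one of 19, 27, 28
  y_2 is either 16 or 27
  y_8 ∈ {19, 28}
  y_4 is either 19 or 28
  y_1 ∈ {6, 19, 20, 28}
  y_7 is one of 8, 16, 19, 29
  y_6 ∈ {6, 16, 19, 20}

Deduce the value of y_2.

16

The 8 variables draw from only 8 values {6, 8, 16, 19, 20, 27, 28, 29}, so each is used; only y_7 can be 29, hence y_7 = 29.
The 7 still-open variables together cover exactly {6, 8, 16, 19, 20, 27, 28} — 7 values for 7 variables — and 8 appears only in y_5's list, so y_5 = 8.
y_4 and y_8 between them cover only {19, 28} — a naked pair. Remove those values from y_1, y_3, y_6.
y_3 must be 27 (only option left). Eliminate 27 elsewhere: y_2.
So y_2 = 16.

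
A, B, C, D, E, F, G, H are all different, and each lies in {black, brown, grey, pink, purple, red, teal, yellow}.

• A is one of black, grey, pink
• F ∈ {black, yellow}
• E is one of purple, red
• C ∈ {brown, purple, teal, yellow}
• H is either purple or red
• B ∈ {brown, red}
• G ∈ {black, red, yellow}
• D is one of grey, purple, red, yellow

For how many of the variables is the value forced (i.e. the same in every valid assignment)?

The 8 variables together cover exactly {black, brown, grey, pink, purple, red, teal, yellow} — 8 values for 8 variables — and pink appears only in A's list, so A = pink.
Among the 7 still-open variables, grey fits only D (and all 7 values in {black, brown, grey, purple, red, teal, yellow} must be used), so D = grey.
The 6 still-open variables draw from only 6 values {black, brown, purple, red, teal, yellow}, so each is used; only C can be teal, hence C = teal.
The 5 still-open variables together cover exactly {black, brown, purple, red, yellow} — 5 values for 5 variables — and brown appears only in B's list, so B = brown.
E and H share exactly the 2 values {purple, red}; by pigeonhole those values go to them, so strike purple, red from G.
Determined: A=pink, B=brown, C=teal, D=grey. The other variables each still have more than one consistent value. That makes 4.

4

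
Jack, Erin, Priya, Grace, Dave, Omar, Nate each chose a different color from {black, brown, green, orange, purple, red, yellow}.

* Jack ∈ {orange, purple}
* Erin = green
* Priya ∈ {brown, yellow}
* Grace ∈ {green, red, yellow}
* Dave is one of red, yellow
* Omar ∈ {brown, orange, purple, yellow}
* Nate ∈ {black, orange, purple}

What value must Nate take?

Erin's domain is down to {green}, so Erin = green. Eliminate green elsewhere: Grace.
The 6 still-open variables draw from only 6 values {black, brown, orange, purple, red, yellow}, so each is used; only Nate can be black, hence Nate = black.

black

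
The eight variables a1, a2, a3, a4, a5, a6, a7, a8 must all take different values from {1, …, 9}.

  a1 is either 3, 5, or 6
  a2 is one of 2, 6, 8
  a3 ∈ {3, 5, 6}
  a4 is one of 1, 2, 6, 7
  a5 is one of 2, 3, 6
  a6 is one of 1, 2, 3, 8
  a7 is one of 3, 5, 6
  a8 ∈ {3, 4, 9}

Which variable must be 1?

a1, a3, a7 share exactly the 3 values {3, 5, 6}; by pigeonhole those values go to them, so strike 3, 5, 6 from a2, a4, a5, a6, a8.
That leaves a5 = 2. Eliminate 2 elsewhere: a2, a4, a6.
a2 must be 8 (only option left). So a6 can't be 8.
So 1 goes to a6.

a6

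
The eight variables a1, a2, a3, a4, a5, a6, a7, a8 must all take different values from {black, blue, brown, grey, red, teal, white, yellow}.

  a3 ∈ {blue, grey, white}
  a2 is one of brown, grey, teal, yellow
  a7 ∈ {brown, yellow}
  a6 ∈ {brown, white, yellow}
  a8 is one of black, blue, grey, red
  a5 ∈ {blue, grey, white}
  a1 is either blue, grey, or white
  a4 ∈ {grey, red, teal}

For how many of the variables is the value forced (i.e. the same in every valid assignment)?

3

The 8 variables draw from only 8 values {black, blue, brown, grey, red, teal, white, yellow}, so each is used; only a8 can be black, hence a8 = black.
The 7 still-open variables draw from only 7 values {blue, brown, grey, red, teal, white, yellow}, so each is used; only a4 can be red, hence a4 = red.
The 6 still-open variables together cover exactly {blue, brown, grey, teal, white, yellow} — 6 values for 6 variables — and teal appears only in a2's list, so a2 = teal.
a1, a3, a5 between them cover only {blue, grey, white} — a naked triple. Remove those values from a6.
Determined: a2=teal, a4=red, a8=black. The other variables each still have more than one consistent value. That makes 3.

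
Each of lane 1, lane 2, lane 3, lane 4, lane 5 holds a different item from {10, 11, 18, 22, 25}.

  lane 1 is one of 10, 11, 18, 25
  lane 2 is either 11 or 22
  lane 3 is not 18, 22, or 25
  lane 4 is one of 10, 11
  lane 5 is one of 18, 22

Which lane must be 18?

lane 5

Among the 5 variables, 25 fits only lane 1 (and all 5 values in {10, 11, 18, 22, 25} must be used), so lane 1 = 25.
Among the 4 still-open variables, 18 fits only lane 5 (and all 4 values in {10, 11, 18, 22} must be used), so lane 5 = 18.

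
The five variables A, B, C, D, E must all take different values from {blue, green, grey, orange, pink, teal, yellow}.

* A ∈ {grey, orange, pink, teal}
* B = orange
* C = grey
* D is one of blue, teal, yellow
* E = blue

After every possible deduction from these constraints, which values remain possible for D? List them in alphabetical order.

teal, yellow

B must be orange (only option left). So A can't be orange.
C must be grey (only option left). Remove grey from A.
E must be blue (only option left). Eliminate blue elsewhere: D.
No further eliminations apply; D can still be any of teal, yellow.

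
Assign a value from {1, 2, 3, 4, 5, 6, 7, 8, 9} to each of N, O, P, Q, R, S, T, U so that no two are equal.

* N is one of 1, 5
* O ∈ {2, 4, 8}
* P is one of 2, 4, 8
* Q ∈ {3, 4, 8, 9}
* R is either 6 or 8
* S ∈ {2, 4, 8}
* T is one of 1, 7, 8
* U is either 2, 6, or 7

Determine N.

5

O, P, S share exactly the 3 values {2, 4, 8}; by pigeonhole those values go to them, so strike 2, 4, 8 from Q, R, T, U.
R has just one choice, so R = 6. Strike 6 from U.
U's domain is down to {7}, so U = 7. So T can't be 7.
That leaves T = 1. Eliminate 1 elsewhere: N.
So N = 5.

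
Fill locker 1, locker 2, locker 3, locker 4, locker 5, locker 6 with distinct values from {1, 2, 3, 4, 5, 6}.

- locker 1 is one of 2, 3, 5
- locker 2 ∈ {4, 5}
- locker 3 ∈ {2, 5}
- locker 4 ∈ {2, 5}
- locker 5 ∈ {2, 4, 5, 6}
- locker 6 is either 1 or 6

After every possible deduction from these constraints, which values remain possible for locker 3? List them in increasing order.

The 6 variables draw from only 6 values {1, 2, 3, 4, 5, 6}, so each is used; only locker 6 can be 1, hence locker 6 = 1.
The 5 still-open variables together cover exactly {2, 3, 4, 5, 6} — 5 values for 5 variables — and 3 appears only in locker 1's list, so locker 1 = 3.
Among the 4 still-open variables, 6 fits only locker 5 (and all 4 values in {2, 4, 5, 6} must be used), so locker 5 = 6.
The 3 still-open variables together cover exactly {2, 4, 5} — 3 values for 3 variables — and 4 appears only in locker 2's list, so locker 2 = 4.
No further eliminations apply; locker 3 can still be any of 2, 5.

2, 5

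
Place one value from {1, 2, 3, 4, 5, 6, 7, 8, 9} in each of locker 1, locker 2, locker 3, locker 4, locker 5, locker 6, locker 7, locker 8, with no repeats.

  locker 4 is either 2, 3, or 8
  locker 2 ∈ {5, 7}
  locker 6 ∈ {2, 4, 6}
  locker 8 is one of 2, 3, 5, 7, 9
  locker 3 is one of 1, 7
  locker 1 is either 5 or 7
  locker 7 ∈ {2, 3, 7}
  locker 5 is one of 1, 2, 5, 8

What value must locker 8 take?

locker 1 and locker 2 share exactly the 2 values {5, 7}; by pigeonhole those values go to them, so strike 5, 7 from locker 3, locker 5, locker 7, locker 8.
That leaves locker 3 = 1. So locker 5 can't be 1.
locker 4, locker 5, locker 7 share exactly the 3 values {2, 3, 8}; by pigeonhole those values go to them, so strike 2, 3, 8 from locker 6, locker 8.
So locker 8 = 9.

9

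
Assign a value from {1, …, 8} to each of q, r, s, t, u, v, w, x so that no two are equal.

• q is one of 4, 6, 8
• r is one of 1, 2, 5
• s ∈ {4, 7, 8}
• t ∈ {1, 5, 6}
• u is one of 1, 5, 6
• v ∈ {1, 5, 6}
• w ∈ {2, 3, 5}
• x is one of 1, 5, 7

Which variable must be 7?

x

The 8 variables draw from only 8 values {1, 2, 3, 4, 5, 6, 7, 8}, so each is used; only w can be 3, hence w = 3.
Among the 7 still-open variables, 2 fits only r (and all 7 values in {1, 2, 4, 5, 6, 7, 8} must be used), so r = 2.
t, u, v share exactly the 3 values {1, 5, 6}; by pigeonhole those values go to them, so strike 1, 5, 6 from q, x.
So 7 goes to x.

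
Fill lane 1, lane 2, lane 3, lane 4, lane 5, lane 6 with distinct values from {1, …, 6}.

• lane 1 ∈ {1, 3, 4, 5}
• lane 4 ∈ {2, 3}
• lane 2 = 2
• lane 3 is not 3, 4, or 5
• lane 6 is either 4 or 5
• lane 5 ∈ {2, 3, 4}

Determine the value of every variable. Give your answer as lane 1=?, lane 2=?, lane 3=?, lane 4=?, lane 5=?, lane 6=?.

lane 2 must be 2 (only option left). Eliminate 2 elsewhere: lane 3, lane 4, lane 5.
lane 4 must be 3 (only option left). Strike 3 from lane 1, lane 5.
lane 5 must be 4 (only option left). So lane 1, lane 6 can't be 4.
lane 6 has just one choice, so lane 6 = 5. Eliminate 5 elsewhere: lane 1.
lane 1's domain is down to {1}, so lane 1 = 1. Eliminate 1 elsewhere: lane 3.
lane 3 must be 6 (only option left).

lane 1=1, lane 2=2, lane 3=6, lane 4=3, lane 5=4, lane 6=5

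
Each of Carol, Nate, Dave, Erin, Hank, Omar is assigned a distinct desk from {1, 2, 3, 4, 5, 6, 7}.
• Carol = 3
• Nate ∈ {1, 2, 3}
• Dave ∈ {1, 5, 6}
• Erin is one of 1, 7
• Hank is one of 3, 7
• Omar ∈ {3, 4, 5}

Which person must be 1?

Erin

Carol must be 3 (only option left). Remove 3 from Nate, Hank, Omar.
Hank's domain is down to {7}, so Hank = 7. Remove 7 from Erin.
So 1 goes to Erin.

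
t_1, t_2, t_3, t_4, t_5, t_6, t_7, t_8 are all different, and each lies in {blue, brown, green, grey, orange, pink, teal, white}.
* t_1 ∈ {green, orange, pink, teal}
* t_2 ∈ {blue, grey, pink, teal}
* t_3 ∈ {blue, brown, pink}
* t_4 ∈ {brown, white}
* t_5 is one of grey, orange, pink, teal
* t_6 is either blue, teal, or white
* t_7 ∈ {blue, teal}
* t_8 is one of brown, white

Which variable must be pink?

t_3

The 8 variables together cover exactly {blue, brown, green, grey, orange, pink, teal, white} — 8 values for 8 variables — and green appears only in t_1's list, so t_1 = green.
Among the 7 still-open variables, orange fits only t_5 (and all 7 values in {blue, brown, grey, orange, pink, teal, white} must be used), so t_5 = orange.
Among the 6 still-open variables, grey fits only t_2 (and all 6 values in {blue, brown, grey, pink, teal, white} must be used), so t_2 = grey.
The 5 still-open variables draw from only 5 values {blue, brown, pink, teal, white}, so each is used; only t_3 can be pink, hence t_3 = pink.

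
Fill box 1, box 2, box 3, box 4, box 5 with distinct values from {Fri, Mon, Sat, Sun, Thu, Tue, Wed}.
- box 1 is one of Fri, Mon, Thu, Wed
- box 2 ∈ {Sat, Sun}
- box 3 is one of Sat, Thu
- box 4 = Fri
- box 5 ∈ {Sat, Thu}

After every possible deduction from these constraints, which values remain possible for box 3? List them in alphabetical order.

Sat, Thu

box 4's domain is down to {Fri}, so box 4 = Fri. So box 1 can't be Fri.
box 3 and box 5 share exactly the 2 values {Sat, Thu}; by pigeonhole those values go to them, so strike Sat, Thu from box 1, box 2.
box 2's domain is down to {Sun}, so box 2 = Sun.
No further eliminations apply; box 3 can still be any of Sat, Thu.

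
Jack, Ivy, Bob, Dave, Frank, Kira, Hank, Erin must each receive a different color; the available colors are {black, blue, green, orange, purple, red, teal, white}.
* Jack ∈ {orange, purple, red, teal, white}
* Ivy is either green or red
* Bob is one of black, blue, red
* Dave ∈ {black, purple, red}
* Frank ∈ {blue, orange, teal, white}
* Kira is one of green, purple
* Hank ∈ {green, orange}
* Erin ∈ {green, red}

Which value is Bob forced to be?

Ivy and Erin share exactly the 2 values {green, red}; by pigeonhole those values go to them, so strike green, red from Jack, Bob, Dave, Kira, Hank.
Kira has just one choice, so Kira = purple. Eliminate purple elsewhere: Jack, Dave.
Hank's domain is down to {orange}, so Hank = orange. So Jack, Frank can't be orange.
Dave must be black (only option left). Strike black from Bob.
So Bob = blue.

blue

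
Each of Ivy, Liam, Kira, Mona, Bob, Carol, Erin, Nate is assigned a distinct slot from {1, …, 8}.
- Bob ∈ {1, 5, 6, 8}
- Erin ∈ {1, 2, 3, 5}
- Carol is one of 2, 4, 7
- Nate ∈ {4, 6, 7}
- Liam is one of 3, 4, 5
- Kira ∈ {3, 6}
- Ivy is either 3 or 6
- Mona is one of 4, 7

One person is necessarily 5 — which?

Liam

Among the 8 variables, 8 fits only Bob (and all 8 values in {1, 2, 3, 4, 5, 6, 7, 8} must be used), so Bob = 8.
Among the 7 still-open variables, 1 fits only Erin (and all 7 values in {1, 2, 3, 4, 5, 6, 7} must be used), so Erin = 1.
The 6 still-open variables draw from only 6 values {2, 3, 4, 5, 6, 7}, so each is used; only Carol can be 2, hence Carol = 2.
Among the 5 still-open variables, 5 fits only Liam (and all 5 values in {3, 4, 5, 6, 7} must be used), so Liam = 5.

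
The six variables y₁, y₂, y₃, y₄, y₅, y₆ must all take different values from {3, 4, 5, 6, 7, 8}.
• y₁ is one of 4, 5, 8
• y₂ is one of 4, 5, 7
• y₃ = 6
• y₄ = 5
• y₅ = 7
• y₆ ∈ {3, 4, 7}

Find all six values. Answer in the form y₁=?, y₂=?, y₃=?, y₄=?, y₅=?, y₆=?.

y₁=8, y₂=4, y₃=6, y₄=5, y₅=7, y₆=3

y₃ must be 6 (only option left).
y₄ has just one choice, so y₄ = 5. Remove 5 from y₁, y₂.
y₅ has just one choice, so y₅ = 7. Remove 7 from y₂, y₆.
y₂ must be 4 (only option left). Strike 4 from y₁, y₆.
y₆ has just one choice, so y₆ = 3.
y₁ has just one choice, so y₁ = 8.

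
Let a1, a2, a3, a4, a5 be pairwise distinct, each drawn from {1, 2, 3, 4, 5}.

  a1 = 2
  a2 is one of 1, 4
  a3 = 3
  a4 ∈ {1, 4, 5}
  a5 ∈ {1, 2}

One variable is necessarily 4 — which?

a2

a1's domain is down to {2}, so a1 = 2. Eliminate 2 elsewhere: a5.
That leaves a3 = 3.
a5 has just one choice, so a5 = 1. So a2, a4 can't be 1.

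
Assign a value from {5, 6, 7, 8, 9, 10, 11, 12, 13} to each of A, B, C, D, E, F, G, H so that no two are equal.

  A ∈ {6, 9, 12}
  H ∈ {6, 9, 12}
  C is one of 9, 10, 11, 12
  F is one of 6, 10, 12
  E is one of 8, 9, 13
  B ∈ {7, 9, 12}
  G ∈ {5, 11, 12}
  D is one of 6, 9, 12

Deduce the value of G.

A, D, H between them cover only {6, 9, 12} — a naked triple. Remove those values from B, C, E, F, G.
That leaves B = 7.
F's domain is down to {10}, so F = 10. Remove 10 from C.
C's domain is down to {11}, so C = 11. Remove 11 from G.
So G = 5.

5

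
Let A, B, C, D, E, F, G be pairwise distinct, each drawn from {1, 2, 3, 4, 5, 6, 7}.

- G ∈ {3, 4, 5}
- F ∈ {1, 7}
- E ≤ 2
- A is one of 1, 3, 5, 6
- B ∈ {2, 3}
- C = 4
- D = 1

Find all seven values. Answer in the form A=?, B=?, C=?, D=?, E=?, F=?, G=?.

C has just one choice, so C = 4. Remove 4 from G.
D must be 1 (only option left). Remove 1 from A, E, F.
E's domain is down to {2}, so E = 2. Remove 2 from B.
That leaves F = 7.
B's domain is down to {3}, so B = 3. Remove 3 from A, G.
G has just one choice, so G = 5. Strike 5 from A.
A's domain is down to {6}, so A = 6.

A=6, B=3, C=4, D=1, E=2, F=7, G=5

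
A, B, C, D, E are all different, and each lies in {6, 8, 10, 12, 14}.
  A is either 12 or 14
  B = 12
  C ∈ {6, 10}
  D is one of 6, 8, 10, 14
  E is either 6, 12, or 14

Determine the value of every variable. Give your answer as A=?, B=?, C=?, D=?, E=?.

A=14, B=12, C=10, D=8, E=6

B must be 12 (only option left). Remove 12 from A, E.
A must be 14 (only option left). Eliminate 14 elsewhere: D, E.
E must be 6 (only option left). So C, D can't be 6.
C's domain is down to {10}, so C = 10. Strike 10 from D.
D must be 8 (only option left).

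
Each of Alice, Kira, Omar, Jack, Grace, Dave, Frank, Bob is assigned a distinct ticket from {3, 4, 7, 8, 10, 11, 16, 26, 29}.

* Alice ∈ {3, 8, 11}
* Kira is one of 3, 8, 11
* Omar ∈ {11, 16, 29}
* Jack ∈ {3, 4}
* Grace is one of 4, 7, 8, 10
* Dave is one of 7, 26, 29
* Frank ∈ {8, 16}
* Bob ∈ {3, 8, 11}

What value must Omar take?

Alice, Kira, Bob share exactly the 3 values {3, 8, 11}; by pigeonhole those values go to them, so strike 3, 8, 11 from Omar, Jack, Grace, Frank.
Jack's domain is down to {4}, so Jack = 4. Eliminate 4 elsewhere: Grace.
Frank has just one choice, so Frank = 16. Remove 16 from Omar.
So Omar = 29.

29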